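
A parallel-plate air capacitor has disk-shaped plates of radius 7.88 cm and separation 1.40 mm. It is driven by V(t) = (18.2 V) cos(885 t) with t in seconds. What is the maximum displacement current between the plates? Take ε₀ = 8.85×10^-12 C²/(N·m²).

1.99×10^-6 A

The displacement current equals the conduction current C dV/dt, which peaks at C V₀ ω.
With C = ε₀A/d = (8.85×10^-12)(0.01951)/(1.40×10^-3) = 1.233×10^-10 F and ω = 885 rad/s, I_d,max = (1.233×10^-10)(18.2)(885) = 1.99×10^-6 A.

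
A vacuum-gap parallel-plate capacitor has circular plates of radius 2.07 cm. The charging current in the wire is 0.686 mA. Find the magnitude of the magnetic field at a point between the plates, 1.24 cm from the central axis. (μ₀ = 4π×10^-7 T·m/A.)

By continuity the displacement current in the gap matches the conduction current: I_d = 6.86×10^-4 A.
For r < R the Ampère–Maxwell law gives B(2πr) = μ₀ I_d (r²/R²), so B = μ₀ I_d r/(2πR²) = (4π×10^-7)(6.86×10^-4)(0.0124)/(2π·0.0207²) = 3.97×10^-9 T.

3.97×10^-9 T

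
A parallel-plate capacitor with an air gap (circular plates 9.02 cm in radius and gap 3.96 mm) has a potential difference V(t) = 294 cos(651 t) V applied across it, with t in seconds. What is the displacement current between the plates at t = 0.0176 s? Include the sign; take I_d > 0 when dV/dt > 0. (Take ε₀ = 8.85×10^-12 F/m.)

9.79×10^-6 A

C = ε₀A/d = (8.85×10^-12)(0.02556)/(3.96×10^-3) = 5.712×10^-11 F. dV/dt = V₀ω·−sin(ωt); at ωt = 11.4576 rad this factor is 0.8952.
I_d = C dV/dt = (5.712×10^-11)(294)(651)(0.8952) = 9.79×10^-6 A.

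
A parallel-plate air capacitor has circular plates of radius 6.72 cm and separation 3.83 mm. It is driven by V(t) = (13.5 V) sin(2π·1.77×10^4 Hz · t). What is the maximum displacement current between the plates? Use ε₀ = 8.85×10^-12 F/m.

The displacement current equals the conduction current C dV/dt, which peaks at C V₀ ω.
With C = ε₀A/d = (8.85×10^-12)(0.01419)/(3.83×10^-3) = 3.279×10^-11 F and ω = 2πf = 1.112×10^5 rad/s, I_d,max = (3.279×10^-11)(13.5)(1.112×10^5) = 4.92×10^-5 A.

4.92×10^-5 A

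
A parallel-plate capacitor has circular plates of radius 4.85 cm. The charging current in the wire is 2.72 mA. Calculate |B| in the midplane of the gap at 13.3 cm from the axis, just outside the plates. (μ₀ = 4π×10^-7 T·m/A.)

By continuity the displacement current in the gap matches the conduction current: I_d = 2.72×10^-3 A.
With r > R the enclosed displacement current is the full I_d; B = μ₀ I_d / (2πr) = 4.09×10^-9 T.

4.09×10^-9 T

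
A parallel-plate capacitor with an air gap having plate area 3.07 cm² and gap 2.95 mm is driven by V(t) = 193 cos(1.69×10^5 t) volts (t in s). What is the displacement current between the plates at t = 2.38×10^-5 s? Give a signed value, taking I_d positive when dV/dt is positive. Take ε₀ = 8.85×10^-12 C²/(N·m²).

2.32×10^-5 A

dV/dt = (193)(1.69×10^5)·−sin(4.0222) = 2.515×10^7 V/s.
I_d = C dV/dt with C = ε₀A/d = (8.85×10^-12)(3.07×10^-4)/(2.95×10^-3) = 9.210×10^-13 F, so I_d = (9.210×10^-13)(2.515×10^7) = 2.32×10^-5 A.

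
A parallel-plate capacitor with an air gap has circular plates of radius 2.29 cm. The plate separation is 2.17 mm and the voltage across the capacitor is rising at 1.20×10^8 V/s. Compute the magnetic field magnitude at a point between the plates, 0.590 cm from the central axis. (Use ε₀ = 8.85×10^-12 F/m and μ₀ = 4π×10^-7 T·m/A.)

I_d = C dV/dt with C = ε₀πR²/d = 6.717×10^-12 F, so I_d = (6.717×10^-12)(1.20×10^8) = 8.060×10^-4 A.
An Ampèrian loop of radius r encloses a fraction (r/R)² of I_d. Then B·2πr = μ₀ I_d (r/R)², giving B = μ₀ I_d r/(2πR²) = 1.81×10^-9 T.

1.81×10^-9 T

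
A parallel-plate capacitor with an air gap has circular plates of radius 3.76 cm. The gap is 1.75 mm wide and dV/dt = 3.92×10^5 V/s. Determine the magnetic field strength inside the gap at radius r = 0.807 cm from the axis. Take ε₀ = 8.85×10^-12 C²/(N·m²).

dE/dt = (dV/dt)/d = 2.240×10^8 V/(m·s); I_d = ε₀(πR²)(dE/dt) = (8.85×10^-12)(4.441×10^-3)(2.240×10^8) = 8.804×10^-6 A.
For r < R the Ampère–Maxwell law gives B(2πr) = μ₀ I_d (r²/R²), so B = μ₀ I_d r/(2πR²) = (4π×10^-7)(8.804×10^-6)(8.07×10^-3)/(2π·0.0376²) = 1.01×10^-11 T.

1.01×10^-11 T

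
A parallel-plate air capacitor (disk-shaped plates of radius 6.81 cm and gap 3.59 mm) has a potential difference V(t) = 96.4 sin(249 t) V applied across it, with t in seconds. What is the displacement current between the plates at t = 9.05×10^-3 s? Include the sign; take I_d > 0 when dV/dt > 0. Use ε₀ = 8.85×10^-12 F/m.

-5.44×10^-7 A

C = ε₀A/d = (8.85×10^-12)(0.01457)/(3.59×10^-3) = 3.592×10^-11 F. dV/dt = V₀ω·cos(ωt); at ωt = 2.25345 rad this factor is -0.6309.
I_d = C dV/dt = (3.592×10^-11)(96.4)(249)(-0.6309) = -5.44×10^-7 A.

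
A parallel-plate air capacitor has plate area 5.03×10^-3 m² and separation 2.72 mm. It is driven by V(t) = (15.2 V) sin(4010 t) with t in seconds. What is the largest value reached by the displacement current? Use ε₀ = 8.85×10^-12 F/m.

C = ε₀A/d = (8.85×10^-12)(5.03×10^-3)/(2.72×10^-3) = 1.637×10^-11 F; ω = 4010 rad/s.
I_d = C dV/dt, so |I_d|_max = C V₀ ω = (1.637×10^-11)(15.2)(4010) = 9.98×10^-7 A.

9.98×10^-7 A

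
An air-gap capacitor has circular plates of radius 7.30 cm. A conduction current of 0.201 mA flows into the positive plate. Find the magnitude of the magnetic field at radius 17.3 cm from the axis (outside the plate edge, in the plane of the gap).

By continuity the displacement current in the gap matches the conduction current: I_d = 2.01×10^-4 A.
With r > R the enclosed displacement current is the full I_d; B = μ₀ I_d / (2πr) = 2.32×10^-10 T.

2.32×10^-10 T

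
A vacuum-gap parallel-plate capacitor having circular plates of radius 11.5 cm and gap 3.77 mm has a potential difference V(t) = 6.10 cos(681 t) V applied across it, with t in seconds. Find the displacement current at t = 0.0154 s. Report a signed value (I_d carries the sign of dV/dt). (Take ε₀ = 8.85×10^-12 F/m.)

3.54×10^-7 A

C = ε₀A/d = (8.85×10^-12)(0.04155)/(3.77×10^-3) = 9.754×10^-11 F. dV/dt = V₀ω·−sin(ωt); at ωt = 10.4874 rad this factor is 0.8736.
I_d = C dV/dt = (9.754×10^-11)(6.10)(681)(0.8736) = 3.54×10^-7 A.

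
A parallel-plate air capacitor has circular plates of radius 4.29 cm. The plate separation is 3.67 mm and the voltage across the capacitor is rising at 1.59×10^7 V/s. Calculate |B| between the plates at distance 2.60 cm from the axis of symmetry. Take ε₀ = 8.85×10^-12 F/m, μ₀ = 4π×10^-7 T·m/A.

6.26×10^-10 T

With E = V/d, dE/dt = 4.332×10^9 V/(m·s) and πR² = 5.782×10^-3 m², giving I_d = ε₀ πR² dE/dt = 2.217×10^-4 A.
∮B·dl = μ₀ I_d,enc with I_d,enc = I_d r²/R² = 8.143×10^-5 A; so B = μ₀ I_d,enc/(2πr) = 6.26×10^-10 T.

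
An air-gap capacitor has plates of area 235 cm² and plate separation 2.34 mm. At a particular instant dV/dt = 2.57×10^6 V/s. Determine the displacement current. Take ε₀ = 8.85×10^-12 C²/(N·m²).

The displacement current equals the charging current C dV/dt. With C = ε₀A/d = (8.85×10^-12)(0.0235)/(2.34×10^-3) = 8.888×10^-11 F, I_d = (8.888×10^-11)(2.57×10^6) = 2.28×10^-4 A.

2.28×10^-4 A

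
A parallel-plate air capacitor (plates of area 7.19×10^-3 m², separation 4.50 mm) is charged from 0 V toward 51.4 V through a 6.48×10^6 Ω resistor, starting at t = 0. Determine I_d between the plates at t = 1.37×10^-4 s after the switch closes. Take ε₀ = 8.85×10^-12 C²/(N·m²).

1.78×10^-6 A

With C = ε₀A/d = (8.85×10^-12)(7.19×10^-3)/(4.50×10^-3) = 1.414×10^-11 F, the time constant is τ = RC = 9.163×10^-5 s, so t/τ = 1.495 and e^(−t/τ) = 0.2242.
I_d = I_cond = (V₀/R) e^(−t/τ) = (7.932×10^-6)(0.2242) = 1.78×10^-6 A.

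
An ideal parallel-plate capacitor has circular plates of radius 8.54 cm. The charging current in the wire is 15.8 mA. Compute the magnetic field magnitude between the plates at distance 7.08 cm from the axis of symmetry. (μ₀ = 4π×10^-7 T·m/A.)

Between the plates the displacement current equals the wire current: I_d = 15.8 mA = 0.0158 A.
∮B·dl = μ₀ I_d,enc with I_d,enc = I_d r²/R² = 0.01086 A; so B = μ₀ I_d,enc/(2πr) = 3.07×10^-8 T.

3.07×10^-8 T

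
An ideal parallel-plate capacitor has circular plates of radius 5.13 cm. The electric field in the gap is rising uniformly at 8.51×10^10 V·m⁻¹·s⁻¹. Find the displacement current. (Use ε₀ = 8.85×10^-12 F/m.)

6.23×10^-3 A

With a uniform field, Φ_E = EA, so I_d = ε₀ A dE/dt = 6.23×10^-3 A.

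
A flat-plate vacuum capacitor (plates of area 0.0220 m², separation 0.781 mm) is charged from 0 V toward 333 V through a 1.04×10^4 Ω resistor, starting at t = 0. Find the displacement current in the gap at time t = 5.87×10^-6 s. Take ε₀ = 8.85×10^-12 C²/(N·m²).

3.33×10^-3 A

With C = ε₀A/d = (8.85×10^-12)(0.0220)/(7.81×10^-4) = 2.493×10^-10 F, the time constant is τ = RC = 2.593×10^-6 s, so t/τ = 2.264 and e^(−t/τ) = 0.1039.
I_d = I_cond = (V₀/R) e^(−t/τ) = (0.03202)(0.1039) = 3.33×10^-3 A.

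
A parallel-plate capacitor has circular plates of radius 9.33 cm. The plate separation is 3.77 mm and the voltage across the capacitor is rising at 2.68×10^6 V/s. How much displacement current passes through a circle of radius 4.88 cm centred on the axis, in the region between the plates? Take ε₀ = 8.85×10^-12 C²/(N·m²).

4.71×10^-5 A

With E = V/d, dE/dt = 7.109×10^8 V/(m·s) and πR² = 0.02735 m², giving I_d = ε₀ πR² dE/dt = 1.721×10^-4 A.
Through an area πr² the displacement current is I_d·(πr²/πR²) = I_d (r/R)² = 4.71×10^-5 A.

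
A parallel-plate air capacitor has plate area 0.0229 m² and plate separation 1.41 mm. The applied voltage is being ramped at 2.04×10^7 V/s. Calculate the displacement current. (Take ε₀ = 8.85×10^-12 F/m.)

The displacement current equals the charging current C dV/dt. With C = ε₀A/d = (8.85×10^-12)(0.0229)/(1.41×10^-3) = 1.437×10^-10 F, I_d = (1.437×10^-10)(2.04×10^7) = 2.93×10^-3 A.

2.93×10^-3 A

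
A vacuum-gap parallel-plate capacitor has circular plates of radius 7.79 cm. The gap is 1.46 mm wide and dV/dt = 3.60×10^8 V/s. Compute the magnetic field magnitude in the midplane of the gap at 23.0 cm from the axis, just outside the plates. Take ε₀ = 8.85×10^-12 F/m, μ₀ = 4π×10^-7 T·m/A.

3.62×10^-8 T

With E = V/d, dE/dt = 2.466×10^11 V/(m·s) and πR² = 0.01906 m², giving I_d = ε₀ πR² dE/dt = 0.04160 A.
With r > R the enclosed displacement current is the full I_d; B = μ₀ I_d / (2πr) = 3.62×10^-8 T.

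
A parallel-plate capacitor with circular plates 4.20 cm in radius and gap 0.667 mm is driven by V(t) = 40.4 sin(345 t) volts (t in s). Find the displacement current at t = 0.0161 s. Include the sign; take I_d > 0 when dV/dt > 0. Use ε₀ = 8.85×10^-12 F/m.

dV/dt = (40.4)(345)·cos(5.5545) = 1.040×10^4 V/s.
I_d = C dV/dt with C = ε₀A/d = (8.85×10^-12)(5.542×10^-3)/(6.67×10^-4) = 7.353×10^-11 F, so I_d = (7.353×10^-11)(1.040×10^4) = 7.65×10^-7 A.

7.65×10^-7 A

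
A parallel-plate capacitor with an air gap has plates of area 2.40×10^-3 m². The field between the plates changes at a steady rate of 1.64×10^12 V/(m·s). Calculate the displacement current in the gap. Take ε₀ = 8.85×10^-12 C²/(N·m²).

0.0348 A

The displacement current is ε₀ times dΦ_E/dt = ε₀ A dE/dt = (8.85×10^-12)(2.40×10^-3)(1.64×10^12) = 0.0348 A.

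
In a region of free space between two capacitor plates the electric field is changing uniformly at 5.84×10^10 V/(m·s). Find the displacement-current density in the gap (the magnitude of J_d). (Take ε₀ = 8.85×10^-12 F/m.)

0.517 A/m²

J_d = ε₀ dE/dt = (8.85×10^-12)(5.84×10^10) = 0.517 A/m².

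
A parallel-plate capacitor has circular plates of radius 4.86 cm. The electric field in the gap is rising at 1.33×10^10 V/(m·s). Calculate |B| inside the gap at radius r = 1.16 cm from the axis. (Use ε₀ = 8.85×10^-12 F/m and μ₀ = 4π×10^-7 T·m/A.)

8.58×10^-10 T

Through the whole plate area (πR² = 7.420×10^-3 m²), I_d = ε₀ πR² dE/dt = 8.734×10^-4 A.
An Ampèrian loop of radius r encloses a fraction (r/R)² of I_d. Then B·2πr = μ₀ I_d (r/R)², giving B = μ₀ I_d r/(2πR²) = 8.58×10^-10 T.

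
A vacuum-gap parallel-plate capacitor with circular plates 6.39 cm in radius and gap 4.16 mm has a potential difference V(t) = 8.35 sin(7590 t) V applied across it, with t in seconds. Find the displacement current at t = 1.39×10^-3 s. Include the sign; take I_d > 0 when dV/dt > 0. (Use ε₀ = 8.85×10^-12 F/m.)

-7.45×10^-7 A

dV/dt = (8.35)(7590)·cos(10.5501) = -2.731×10^4 V/s.
I_d = C dV/dt with C = ε₀A/d = (8.85×10^-12)(0.01283)/(4.16×10^-3) = 2.729×10^-11 F, so I_d = (2.729×10^-11)(-2.731×10^4) = -7.45×10^-7 A.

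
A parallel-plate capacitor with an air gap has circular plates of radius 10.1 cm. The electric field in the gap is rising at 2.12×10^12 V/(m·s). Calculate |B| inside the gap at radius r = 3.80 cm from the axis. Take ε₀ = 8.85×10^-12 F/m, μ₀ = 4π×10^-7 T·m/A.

I_d = ε₀ dΦ_E/dt = ε₀ πR² (dE/dt) = (8.85×10^-12)(0.03205)(2.12×10^12) = 0.6013 A through the full plate area.
∮B·dl = μ₀ I_d,enc with I_d,enc = I_d r²/R² = 0.08512 A; so B = μ₀ I_d,enc/(2πr) = 4.48×10^-7 T.

4.48×10^-7 T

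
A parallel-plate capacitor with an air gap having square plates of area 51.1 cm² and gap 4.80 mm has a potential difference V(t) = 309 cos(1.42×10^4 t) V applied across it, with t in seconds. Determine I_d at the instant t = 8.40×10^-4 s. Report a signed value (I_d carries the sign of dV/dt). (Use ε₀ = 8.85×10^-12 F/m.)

2.46×10^-5 A

C = ε₀A/d = (8.85×10^-12)(5.11×10^-3)/(4.80×10^-3) = 9.422×10^-12 F. dV/dt = V₀ω·−sin(ωt); at ωt = 11.928 rad this factor is 0.5959.
I_d = C dV/dt = (9.422×10^-12)(309)(1.42×10^4)(0.5959) = 2.46×10^-5 A.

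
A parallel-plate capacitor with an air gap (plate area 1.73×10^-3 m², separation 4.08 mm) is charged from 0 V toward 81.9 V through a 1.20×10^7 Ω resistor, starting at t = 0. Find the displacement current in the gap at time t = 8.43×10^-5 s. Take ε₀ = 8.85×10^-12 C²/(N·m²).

C = ε₀A/d = (8.85×10^-12)(1.73×10^-3)/(4.08×10^-3) = 3.753×10^-12 F, so τ = RC = 4.504×10^-5 s.
The conduction current is I(t) = (V₀/R) e^(−t/τ), and the displacement current between the plates equals it.
t/τ = 1.872; I_d = (81.9/1.20×10^7) · e^(−1.872) = (6.825×10^-6)(0.1538) = 1.05×10^-6 A.

1.05×10^-6 A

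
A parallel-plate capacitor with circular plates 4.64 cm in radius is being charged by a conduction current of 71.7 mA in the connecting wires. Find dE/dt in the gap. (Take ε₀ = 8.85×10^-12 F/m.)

1.20×10^12 V/(m·s)

The displacement current between the plates equals the conduction current, I_d = 71.7 mA.
Since I_d = ε₀ A dE/dt, dE/dt = I_d/(ε₀A) = (0.0717)/((8.85×10^-12)(6.764×10^-3)) = 1.20×10^12 V/(m·s).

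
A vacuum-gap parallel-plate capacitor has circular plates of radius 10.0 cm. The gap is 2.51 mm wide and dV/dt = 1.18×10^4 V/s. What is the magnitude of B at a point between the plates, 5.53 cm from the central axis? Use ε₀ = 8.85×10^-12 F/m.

I_d = C dV/dt with C = ε₀πR²/d = 1.108×10^-10 F, so I_d = (1.108×10^-10)(1.18×10^4) = 1.307×10^-6 A.
An Ampèrian loop of radius r encloses a fraction (r/R)² of I_d. Then B·2πr = μ₀ I_d (r/R)², giving B = μ₀ I_d r/(2πR²) = 1.45×10^-12 T.

1.45×10^-12 T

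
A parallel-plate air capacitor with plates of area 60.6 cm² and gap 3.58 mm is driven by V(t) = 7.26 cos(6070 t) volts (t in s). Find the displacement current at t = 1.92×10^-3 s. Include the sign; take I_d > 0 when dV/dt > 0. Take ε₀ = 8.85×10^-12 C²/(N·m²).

dE/dt = (V₀ω/d)·−sin(ωt) with ωt = 11.6544 rad: (7.26)(6070)(0.7907)/(3.58×10^-3) = 9.733×10^6 V/(m·s).
I_d = ε₀ A dE/dt = (8.85×10^-12)(6.06×10^-3)(9.733×10^6) = 5.22×10^-7 A.

5.22×10^-7 A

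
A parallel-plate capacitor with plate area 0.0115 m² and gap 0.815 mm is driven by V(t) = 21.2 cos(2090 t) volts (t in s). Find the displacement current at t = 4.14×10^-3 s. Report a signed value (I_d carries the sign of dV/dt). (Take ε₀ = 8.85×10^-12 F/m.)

-3.86×10^-6 A

C = ε₀A/d = (8.85×10^-12)(0.0115)/(8.15×10^-4) = 1.249×10^-10 F. dV/dt = V₀ω·−sin(ωt); at ωt = 8.6526 rad this factor is -0.6977.
I_d = C dV/dt = (1.249×10^-10)(21.2)(2090)(-0.6977) = -3.86×10^-6 A.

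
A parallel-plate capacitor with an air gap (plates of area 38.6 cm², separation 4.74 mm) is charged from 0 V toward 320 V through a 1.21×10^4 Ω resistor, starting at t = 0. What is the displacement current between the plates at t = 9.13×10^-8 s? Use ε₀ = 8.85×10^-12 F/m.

C = ε₀A/d = (8.85×10^-12)(3.86×10^-3)/(4.74×10^-3) = 7.207×10^-12 F, so τ = RC = 8.720×10^-8 s.
The conduction current is I(t) = (V₀/R) e^(−t/τ), and the displacement current between the plates equals it.
t/τ = 1.047; I_d = (320/1.21×10^4) · e^(−1.047) = (0.02645)(0.3510) = 9.28×10^-3 A.

9.28×10^-3 A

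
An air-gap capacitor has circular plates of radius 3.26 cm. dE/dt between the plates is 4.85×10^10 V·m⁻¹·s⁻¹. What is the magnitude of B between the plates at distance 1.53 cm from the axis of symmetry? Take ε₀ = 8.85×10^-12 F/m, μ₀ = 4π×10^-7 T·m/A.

4.13×10^-9 T

Through the whole plate area (πR² = 3.339×10^-3 m²), I_d = ε₀ πR² dE/dt = 1.433×10^-3 A.
An Ampèrian loop of radius r encloses a fraction (r/R)² of I_d. Then B·2πr = μ₀ I_d (r/R)², giving B = μ₀ I_d r/(2πR²) = 4.13×10^-9 T.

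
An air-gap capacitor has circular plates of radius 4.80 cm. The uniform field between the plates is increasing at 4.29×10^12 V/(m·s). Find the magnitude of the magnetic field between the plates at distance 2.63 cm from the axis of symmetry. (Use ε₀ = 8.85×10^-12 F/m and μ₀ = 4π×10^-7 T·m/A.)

I_d = ε₀ dΦ_E/dt = ε₀ πR² (dE/dt) = (8.85×10^-12)(7.238×10^-3)(4.29×10^12) = 0.2748 A through the full plate area.
For r < R the Ampère–Maxwell law gives B(2πr) = μ₀ I_d (r²/R²), so B = μ₀ I_d r/(2πR²) = (4π×10^-7)(0.2748)(0.0263)/(2π·0.0480²) = 6.27×10^-7 T.

6.27×10^-7 T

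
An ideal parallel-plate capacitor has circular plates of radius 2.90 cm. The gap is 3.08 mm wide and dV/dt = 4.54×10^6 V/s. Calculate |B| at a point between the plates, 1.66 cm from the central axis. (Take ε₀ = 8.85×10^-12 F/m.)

1.36×10^-10 T

dE/dt = (dV/dt)/d = 1.474×10^9 V/(m·s); I_d = ε₀(πR²)(dE/dt) = (8.85×10^-12)(2.642×10^-3)(1.474×10^9) = 3.446×10^-5 A.
∮B·dl = μ₀ I_d,enc with I_d,enc = I_d r²/R² = 1.129×10^-5 A; so B = μ₀ I_d,enc/(2πr) = 1.36×10^-10 T.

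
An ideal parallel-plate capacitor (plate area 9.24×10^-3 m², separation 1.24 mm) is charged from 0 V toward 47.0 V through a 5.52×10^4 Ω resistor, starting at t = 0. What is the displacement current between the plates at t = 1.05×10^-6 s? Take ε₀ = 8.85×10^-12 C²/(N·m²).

6.38×10^-4 A

C = ε₀A/d = (8.85×10^-12)(9.24×10^-3)/(1.24×10^-3) = 6.595×10^-11 F and τ = RC = 3.640×10^-6 s. I_d in the gap equals the RC charging current.
I_d(t) = (V₀/R) e^(−t/τ) = 8.514×10^-4 · e^(−0.2885) = 6.38×10^-4 A.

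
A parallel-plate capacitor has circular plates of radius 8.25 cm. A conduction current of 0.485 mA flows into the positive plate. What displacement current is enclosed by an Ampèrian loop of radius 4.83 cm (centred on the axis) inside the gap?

Between the plates the displacement current equals the wire current: I_d = 0.485 mA = 4.85×10^-4 A.
Since J_d is uniform, the enclosed fraction is (r/R)² = 0.3428, giving I_d,enc = 1.66×10^-4 A.

1.66×10^-4 A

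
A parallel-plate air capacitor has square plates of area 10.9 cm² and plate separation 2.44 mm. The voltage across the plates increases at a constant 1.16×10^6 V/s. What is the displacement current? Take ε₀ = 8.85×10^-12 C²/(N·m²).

4.59×10^-6 A

The field between the plates is E = V/d, so dE/dt = (1.16×10^6)/(2.44×10^-3 m) = 4.754×10^8 V/(m·s).
I_d = ε₀ A (dE/dt) = (8.85×10^-12)(1.09×10^-3)(4.754×10^8) = 4.59×10^-6 A.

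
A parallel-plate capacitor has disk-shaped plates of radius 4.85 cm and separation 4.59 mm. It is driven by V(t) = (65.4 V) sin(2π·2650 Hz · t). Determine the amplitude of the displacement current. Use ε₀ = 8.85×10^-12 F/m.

1.55×10^-5 A

(dE/dt)_max = V₀ω/d = 2.372×10^8 V/(m·s); ω = 2πf = 1.665×10^4 rad/s.
I_d,max = ε₀ A (dE/dt)_max = (8.85×10^-12)(7.390×10^-3)(2.372×10^8) = 1.55×10^-5 A.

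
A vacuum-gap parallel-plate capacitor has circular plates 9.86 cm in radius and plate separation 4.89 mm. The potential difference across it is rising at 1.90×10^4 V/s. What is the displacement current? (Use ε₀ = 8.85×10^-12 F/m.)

1.05×10^-6 A

E = V/d so dE/dt = (dV/dt)/d = 3.885×10^6 V/(m·s), and I_d = ε₀ A dE/dt = (8.85×10^-12)(0.03054)(3.885×10^6) = 1.05×10^-6 A.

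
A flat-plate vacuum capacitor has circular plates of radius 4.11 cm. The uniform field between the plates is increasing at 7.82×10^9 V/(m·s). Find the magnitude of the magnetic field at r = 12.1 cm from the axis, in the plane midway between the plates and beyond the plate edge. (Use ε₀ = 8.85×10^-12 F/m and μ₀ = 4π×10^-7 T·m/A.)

Through the whole plate area (πR² = 5.307×10^-3 m²), I_d = ε₀ πR² dE/dt = 3.673×10^-4 A.
Outside the plates the loop encloses all of I_d, so B·2πr = μ₀ I_d and B = 6.07×10^-10 T.

6.07×10^-10 T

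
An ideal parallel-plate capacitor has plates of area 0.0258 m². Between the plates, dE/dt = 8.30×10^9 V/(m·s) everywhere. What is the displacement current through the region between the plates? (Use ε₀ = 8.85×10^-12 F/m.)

The displacement current is ε₀ times dΦ_E/dt = ε₀ A dE/dt = (8.85×10^-12)(0.0258)(8.30×10^9) = 1.90×10^-3 A.

1.90×10^-3 A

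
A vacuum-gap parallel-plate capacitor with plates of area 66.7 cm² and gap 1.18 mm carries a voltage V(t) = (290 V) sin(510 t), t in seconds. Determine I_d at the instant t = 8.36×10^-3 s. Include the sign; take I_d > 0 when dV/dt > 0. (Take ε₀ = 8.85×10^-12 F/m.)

dV/dt = (290)(510)·cos(4.2636) = -6.417×10^4 V/s.
I_d = C dV/dt with C = ε₀A/d = (8.85×10^-12)(6.67×10^-3)/(1.18×10^-3) = 5.003×10^-11 F, so I_d = (5.003×10^-11)(-6.417×10^4) = -3.21×10^-6 A.

-3.21×10^-6 A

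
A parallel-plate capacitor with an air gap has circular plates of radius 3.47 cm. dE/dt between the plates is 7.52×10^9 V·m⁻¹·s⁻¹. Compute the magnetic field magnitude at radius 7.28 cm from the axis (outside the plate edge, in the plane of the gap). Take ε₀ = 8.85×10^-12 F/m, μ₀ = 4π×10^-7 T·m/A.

Through the whole plate area (πR² = 3.783×10^-3 m²), I_d = ε₀ πR² dE/dt = 2.518×10^-4 A.
For r ≥ R the full I_d is enclosed: B = μ₀ I_d/(2πr) = (4π×10^-7)(2.518×10^-4)/(2π·0.0728) = 6.92×10^-10 T.

6.92×10^-10 T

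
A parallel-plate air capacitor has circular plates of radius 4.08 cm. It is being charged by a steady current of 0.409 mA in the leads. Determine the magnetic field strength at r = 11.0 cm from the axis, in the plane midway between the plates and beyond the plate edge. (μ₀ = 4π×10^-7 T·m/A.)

7.44×10^-10 T

Between the plates the displacement current equals the wire current: I_d = 0.409 mA = 4.09×10^-4 A.
Outside the plates the loop encloses all of I_d, so B·2πr = μ₀ I_d and B = 7.44×10^-10 T.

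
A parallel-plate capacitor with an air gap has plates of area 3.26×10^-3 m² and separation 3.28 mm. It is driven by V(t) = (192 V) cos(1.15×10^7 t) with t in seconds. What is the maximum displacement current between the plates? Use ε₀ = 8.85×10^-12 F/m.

The displacement current equals the conduction current C dV/dt, which peaks at C V₀ ω.
With C = ε₀A/d = (8.85×10^-12)(3.26×10^-3)/(3.28×10^-3) = 8.796×10^-12 F and ω = 1.15×10^7 rad/s, I_d,max = (8.796×10^-12)(192)(1.15×10^7) = 0.0194 A.

0.0194 A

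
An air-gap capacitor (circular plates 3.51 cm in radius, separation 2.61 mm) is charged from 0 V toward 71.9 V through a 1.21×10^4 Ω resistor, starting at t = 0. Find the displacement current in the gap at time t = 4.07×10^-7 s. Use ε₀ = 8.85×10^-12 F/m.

4.58×10^-4 A

C = ε₀A/d = (8.85×10^-12)(3.870×10^-3)/(2.61×10^-3) = 1.312×10^-11 F, so τ = RC = 1.588×10^-7 s.
The conduction current is I(t) = (V₀/R) e^(−t/τ), and the displacement current between the plates equals it.
t/τ = 2.563; I_d = (71.9/1.21×10^4) · e^(−2.563) = (5.942×10^-3)(0.07707) = 4.58×10^-4 A.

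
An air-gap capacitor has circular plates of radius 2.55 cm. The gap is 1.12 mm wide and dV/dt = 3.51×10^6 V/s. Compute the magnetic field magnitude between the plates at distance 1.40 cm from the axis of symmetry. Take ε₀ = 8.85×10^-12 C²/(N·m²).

I_d = C dV/dt with C = ε₀πR²/d = 1.614×10^-11 F, so I_d = (1.614×10^-11)(3.51×10^6) = 5.665×10^-5 A.
∮B·dl = μ₀ I_d,enc with I_d,enc = I_d r²/R² = 1.708×10^-5 A; so B = μ₀ I_d,enc/(2πr) = 2.44×10^-10 T.

2.44×10^-10 T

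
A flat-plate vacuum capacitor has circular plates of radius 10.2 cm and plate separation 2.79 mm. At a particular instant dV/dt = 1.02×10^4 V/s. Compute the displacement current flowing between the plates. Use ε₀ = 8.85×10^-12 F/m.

E = V/d so dE/dt = (dV/dt)/d = 3.656×10^6 V/(m·s), and I_d = ε₀ A dE/dt = (8.85×10^-12)(0.03269)(3.656×10^6) = 1.06×10^-6 A.

1.06×10^-6 A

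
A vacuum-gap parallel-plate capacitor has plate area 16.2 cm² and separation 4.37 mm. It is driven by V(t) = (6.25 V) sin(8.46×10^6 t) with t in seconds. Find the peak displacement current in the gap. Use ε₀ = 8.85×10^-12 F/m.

(dE/dt)_max = V₀ω/d = 1.210×10^10 V/(m·s); ω = 8.46×10^6 rad/s.
I_d,max = ε₀ A (dE/dt)_max = (8.85×10^-12)(1.62×10^-3)(1.210×10^10) = 1.73×10^-4 A.

1.73×10^-4 A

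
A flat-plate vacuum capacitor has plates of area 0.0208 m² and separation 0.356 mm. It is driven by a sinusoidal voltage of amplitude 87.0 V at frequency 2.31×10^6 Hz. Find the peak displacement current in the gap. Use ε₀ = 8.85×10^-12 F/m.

0.653 A

The displacement current equals the conduction current C dV/dt, which peaks at C V₀ ω.
With C = ε₀A/d = (8.85×10^-12)(0.0208)/(3.56×10^-4) = 5.171×10^-10 F and ω = 2πf = 1.451×10^7 rad/s, I_d,max = (5.171×10^-10)(87.0)(1.451×10^7) = 0.653 A.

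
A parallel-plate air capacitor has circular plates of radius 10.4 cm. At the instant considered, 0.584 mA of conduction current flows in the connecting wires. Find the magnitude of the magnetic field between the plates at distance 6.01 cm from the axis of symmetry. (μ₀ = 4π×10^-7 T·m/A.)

By continuity the displacement current in the gap matches the conduction current: I_d = 5.84×10^-4 A.
An Ampèrian loop of radius r encloses a fraction (r/R)² of I_d. Then B·2πr = μ₀ I_d (r/R)², giving B = μ₀ I_d r/(2πR²) = 6.49×10^-10 T.

6.49×10^-10 T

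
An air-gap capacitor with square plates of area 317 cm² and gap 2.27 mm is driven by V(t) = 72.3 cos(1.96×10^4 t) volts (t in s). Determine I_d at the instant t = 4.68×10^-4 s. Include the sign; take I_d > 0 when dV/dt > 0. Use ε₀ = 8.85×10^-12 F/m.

dV/dt = (72.3)(1.96×10^4)·−sin(9.1728) = -3.533×10^5 V/s.
I_d = C dV/dt with C = ε₀A/d = (8.85×10^-12)(0.0317)/(2.27×10^-3) = 1.236×10^-10 F, so I_d = (1.236×10^-10)(-3.533×10^5) = -4.37×10^-5 A.

-4.37×10^-5 A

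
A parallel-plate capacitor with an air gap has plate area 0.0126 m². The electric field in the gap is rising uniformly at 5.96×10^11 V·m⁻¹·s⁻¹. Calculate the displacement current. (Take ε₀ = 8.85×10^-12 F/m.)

0.0665 A

The displacement current is ε₀ times dΦ_E/dt = ε₀ A dE/dt = (8.85×10^-12)(0.0126)(5.96×10^11) = 0.0665 A.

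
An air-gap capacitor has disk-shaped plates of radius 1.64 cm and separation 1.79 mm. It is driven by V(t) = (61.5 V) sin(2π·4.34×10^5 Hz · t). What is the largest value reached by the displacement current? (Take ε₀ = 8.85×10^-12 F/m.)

7.01×10^-4 A

(dE/dt)_max = V₀ω/d = 9.369×10^10 V/(m·s); ω = 2πf = 2.727×10^6 rad/s.
I_d,max = ε₀ A (dE/dt)_max = (8.85×10^-12)(8.450×10^-4)(9.369×10^10) = 7.01×10^-4 A.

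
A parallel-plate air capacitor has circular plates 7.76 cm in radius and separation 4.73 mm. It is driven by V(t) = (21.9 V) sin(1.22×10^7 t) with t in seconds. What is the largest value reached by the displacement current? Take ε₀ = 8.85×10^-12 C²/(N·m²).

9.46×10^-3 A

(dE/dt)_max = V₀ω/d = 5.649×10^10 V/(m·s); ω = 1.22×10^7 rad/s.
I_d,max = ε₀ A (dE/dt)_max = (8.85×10^-12)(0.01892)(5.649×10^10) = 9.46×10^-3 A.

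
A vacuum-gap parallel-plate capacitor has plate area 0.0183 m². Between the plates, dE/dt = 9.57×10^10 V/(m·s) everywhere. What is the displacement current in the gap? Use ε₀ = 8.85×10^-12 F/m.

0.0155 A

With a uniform field, Φ_E = EA, so I_d = ε₀ A dE/dt = 0.0155 A.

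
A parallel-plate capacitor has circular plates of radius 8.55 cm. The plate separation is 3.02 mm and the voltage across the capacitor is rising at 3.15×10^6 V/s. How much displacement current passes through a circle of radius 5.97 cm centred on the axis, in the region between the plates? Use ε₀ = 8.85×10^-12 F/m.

1.03×10^-4 A

dE/dt = (dV/dt)/d = 1.043×10^9 V/(m·s); I_d = ε₀(πR²)(dE/dt) = (8.85×10^-12)(0.02297)(1.043×10^9) = 2.120×10^-4 A.
Through an area πr² the displacement current is I_d·(πr²/πR²) = I_d (r/R)² = 1.03×10^-4 A.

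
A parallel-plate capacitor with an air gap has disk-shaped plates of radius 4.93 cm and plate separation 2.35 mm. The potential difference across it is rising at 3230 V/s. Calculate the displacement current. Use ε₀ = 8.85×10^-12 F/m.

The field between the plates is E = V/d, so dE/dt = (3230)/(2.35×10^-3 m) = 1.374×10^6 V/(m·s).
I_d = ε₀ A (dE/dt) = (8.85×10^-12)(7.636×10^-3)(1.374×10^6) = 9.29×10^-8 A.

9.29×10^-8 A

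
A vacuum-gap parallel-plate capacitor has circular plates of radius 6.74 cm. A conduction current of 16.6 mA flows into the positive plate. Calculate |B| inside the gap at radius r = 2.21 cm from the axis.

Between the plates the displacement current equals the wire current: I_d = 16.6 mA = 0.0166 A.
For r < R the Ampère–Maxwell law gives B(2πr) = μ₀ I_d (r²/R²), so B = μ₀ I_d r/(2πR²) = (4π×10^-7)(0.0166)(0.0221)/(2π·0.0674²) = 1.62×10^-8 T.

1.62×10^-8 T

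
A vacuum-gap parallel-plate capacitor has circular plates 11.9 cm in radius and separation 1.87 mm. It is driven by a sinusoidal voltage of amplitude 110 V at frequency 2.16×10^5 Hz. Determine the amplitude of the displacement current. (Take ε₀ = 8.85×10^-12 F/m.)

0.0314 A

C = ε₀A/d = (8.85×10^-12)(0.04449)/(1.87×10^-3) = 2.106×10^-10 F; ω = 2πf = 1.357×10^6 rad/s.
I_d = C dV/dt, so |I_d|_max = C V₀ ω = (2.106×10^-10)(110)(1.357×10^6) = 0.0314 A.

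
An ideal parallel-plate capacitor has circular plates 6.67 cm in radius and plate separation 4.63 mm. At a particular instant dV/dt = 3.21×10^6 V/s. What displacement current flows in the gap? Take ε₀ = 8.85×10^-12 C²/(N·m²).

The displacement current equals the charging current C dV/dt. With C = ε₀A/d = (8.85×10^-12)(0.01398)/(4.63×10^-3) = 2.672×10^-11 F, I_d = (2.672×10^-11)(3.21×10^6) = 8.58×10^-5 A.

8.58×10^-5 A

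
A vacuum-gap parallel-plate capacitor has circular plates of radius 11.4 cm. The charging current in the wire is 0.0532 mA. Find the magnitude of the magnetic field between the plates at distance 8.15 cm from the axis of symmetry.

6.67×10^-11 T

Between the plates the displacement current equals the wire current: I_d = 0.0532 mA = 5.32×10^-5 A.
∮B·dl = μ₀ I_d,enc with I_d,enc = I_d r²/R² = 2.719×10^-5 A; so B = μ₀ I_d,enc/(2πr) = 6.67×10^-11 T.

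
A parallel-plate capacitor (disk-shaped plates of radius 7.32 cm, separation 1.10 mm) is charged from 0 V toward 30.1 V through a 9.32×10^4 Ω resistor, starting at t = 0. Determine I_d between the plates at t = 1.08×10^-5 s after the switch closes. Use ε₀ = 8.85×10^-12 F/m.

C = ε₀A/d = (8.85×10^-12)(0.01683)/(1.10×10^-3) = 1.354×10^-10 F, so τ = RC = 1.262×10^-5 s.
The conduction current is I(t) = (V₀/R) e^(−t/τ), and the displacement current between the plates equals it.
t/τ = 0.8558; I_d = (30.1/9.32×10^4) · e^(−0.8558) = (3.230×10^-4)(0.4249) = 1.37×10^-4 A.

1.37×10^-4 A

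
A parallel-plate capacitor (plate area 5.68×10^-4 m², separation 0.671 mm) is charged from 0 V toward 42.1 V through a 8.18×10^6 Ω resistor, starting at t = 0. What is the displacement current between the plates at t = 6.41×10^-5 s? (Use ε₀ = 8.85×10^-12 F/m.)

1.81×10^-6 A

With C = ε₀A/d = (8.85×10^-12)(5.68×10^-4)/(6.71×10^-4) = 7.492×10^-12 F, the time constant is τ = RC = 6.128×10^-5 s, so t/τ = 1.046 and e^(−t/τ) = 0.3513.
I_d = I_cond = (V₀/R) e^(−t/τ) = (5.147×10^-6)(0.3513) = 1.81×10^-6 A.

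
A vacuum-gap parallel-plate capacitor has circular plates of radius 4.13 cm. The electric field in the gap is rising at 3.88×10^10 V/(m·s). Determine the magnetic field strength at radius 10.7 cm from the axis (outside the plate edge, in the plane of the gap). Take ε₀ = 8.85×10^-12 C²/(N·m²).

3.44×10^-9 T

Through the whole plate area (πR² = 5.359×10^-3 m²), I_d = ε₀ πR² dE/dt = 1.840×10^-3 A.
With r > R the enclosed displacement current is the full I_d; B = μ₀ I_d / (2πr) = 3.44×10^-9 T.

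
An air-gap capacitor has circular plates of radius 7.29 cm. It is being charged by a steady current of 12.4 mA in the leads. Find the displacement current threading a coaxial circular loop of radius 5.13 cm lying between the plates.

6.14×10^-3 A

No conduction current crosses the gap, so I_d there equals the 0.0124 A in the leads.
Since J_d is uniform, the enclosed fraction is (r/R)² = 0.4952, giving I_d,enc = 6.14×10^-3 A.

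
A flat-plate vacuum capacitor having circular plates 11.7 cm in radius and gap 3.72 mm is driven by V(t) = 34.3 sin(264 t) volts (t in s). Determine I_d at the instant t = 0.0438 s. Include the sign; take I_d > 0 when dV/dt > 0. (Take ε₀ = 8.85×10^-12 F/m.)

4.98×10^-7 A

dE/dt = (V₀ω/d)·cos(ωt) with ωt = 11.5632 rad: (34.3)(264)(0.5376)/(3.72×10^-3) = 1.309×10^6 V/(m·s).
I_d = ε₀ A dE/dt = (8.85×10^-12)(0.04301)(1.309×10^6) = 4.98×10^-7 A.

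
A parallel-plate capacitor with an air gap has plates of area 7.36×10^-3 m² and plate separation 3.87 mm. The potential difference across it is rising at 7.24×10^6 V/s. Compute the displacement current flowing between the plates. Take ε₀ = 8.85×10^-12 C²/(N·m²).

The field between the plates is E = V/d, so dE/dt = (7.24×10^6)/(3.87×10^-3 m) = 1.871×10^9 V/(m·s).
I_d = ε₀ A (dE/dt) = (8.85×10^-12)(7.36×10^-3)(1.871×10^9) = 1.22×10^-4 A.

1.22×10^-4 A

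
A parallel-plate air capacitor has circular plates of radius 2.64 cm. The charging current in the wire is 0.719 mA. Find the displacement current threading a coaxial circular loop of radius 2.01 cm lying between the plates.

4.17×10^-4 A

By continuity the displacement current in the gap matches the conduction current: I_d = 7.19×10^-4 A.
Through an area πr² the displacement current is I_d·(πr²/πR²) = I_d (r/R)² = 4.17×10^-4 A.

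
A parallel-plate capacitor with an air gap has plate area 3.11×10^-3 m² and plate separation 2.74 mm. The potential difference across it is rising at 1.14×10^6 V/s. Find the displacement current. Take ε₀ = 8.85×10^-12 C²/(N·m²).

The displacement current equals the charging current C dV/dt. With C = ε₀A/d = (8.85×10^-12)(3.11×10^-3)/(2.74×10^-3) = 1.005×10^-11 F, I_d = (1.005×10^-11)(1.14×10^6) = 1.15×10^-5 A.

1.15×10^-5 A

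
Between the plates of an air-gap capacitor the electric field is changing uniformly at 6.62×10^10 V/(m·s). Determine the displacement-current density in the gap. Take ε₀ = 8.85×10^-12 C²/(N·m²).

J_d = ε₀ ∂E/∂t, so J_d = 0.586 A/m².

0.586 A/m²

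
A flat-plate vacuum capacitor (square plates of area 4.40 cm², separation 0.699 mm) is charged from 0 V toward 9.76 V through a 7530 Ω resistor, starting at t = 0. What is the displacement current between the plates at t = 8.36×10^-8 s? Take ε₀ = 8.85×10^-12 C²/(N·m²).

1.77×10^-4 A

C = ε₀A/d = (8.85×10^-12)(4.40×10^-4)/(6.99×10^-4) = 5.571×10^-12 F, so τ = RC = 4.195×10^-8 s.
The conduction current is I(t) = (V₀/R) e^(−t/τ), and the displacement current between the plates equals it.
t/τ = 1.993; I_d = (9.76/7530) · e^(−1.993) = (1.296×10^-3)(0.1363) = 1.77×10^-4 A.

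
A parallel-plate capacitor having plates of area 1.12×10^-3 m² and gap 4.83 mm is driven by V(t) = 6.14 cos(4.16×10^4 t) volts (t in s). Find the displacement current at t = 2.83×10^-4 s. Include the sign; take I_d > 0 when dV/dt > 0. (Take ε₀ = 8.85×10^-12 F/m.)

dV/dt = (6.14)(4.16×10^4)·−sin(11.7728) = 1.821×10^5 V/s.
I_d = C dV/dt with C = ε₀A/d = (8.85×10^-12)(1.12×10^-3)/(4.83×10^-3) = 2.052×10^-12 F, so I_d = (2.052×10^-12)(1.821×10^5) = 3.74×10^-7 A.

3.74×10^-7 A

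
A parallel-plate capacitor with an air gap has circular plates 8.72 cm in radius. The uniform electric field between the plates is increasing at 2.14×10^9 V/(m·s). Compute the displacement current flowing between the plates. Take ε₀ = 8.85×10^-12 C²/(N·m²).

With a uniform field, Φ_E = EA, so I_d = ε₀ A dE/dt = 4.52×10^-4 A.

4.52×10^-4 A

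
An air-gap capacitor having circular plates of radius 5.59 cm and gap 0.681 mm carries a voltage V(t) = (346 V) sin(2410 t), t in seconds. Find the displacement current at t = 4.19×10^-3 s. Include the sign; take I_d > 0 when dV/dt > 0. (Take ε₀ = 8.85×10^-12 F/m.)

-8.32×10^-5 A

dE/dt = (V₀ω/d)·cos(ωt) with ωt = 10.0979 rad: (346)(2410)(-0.7819)/(6.81×10^-4) = -9.574×10^8 V/(m·s).
I_d = ε₀ A dE/dt = (8.85×10^-12)(9.817×10^-3)(-9.574×10^8) = -8.32×10^-5 A.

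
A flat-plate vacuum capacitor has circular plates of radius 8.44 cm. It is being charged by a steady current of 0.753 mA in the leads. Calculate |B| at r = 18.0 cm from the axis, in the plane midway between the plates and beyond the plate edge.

Between the plates the displacement current equals the wire current: I_d = 0.753 mA = 7.53×10^-4 A.
For r ≥ R the full I_d is enclosed: B = μ₀ I_d/(2πr) = (4π×10^-7)(7.53×10^-4)/(2π·0.180) = 8.37×10^-10 T.

8.37×10^-10 T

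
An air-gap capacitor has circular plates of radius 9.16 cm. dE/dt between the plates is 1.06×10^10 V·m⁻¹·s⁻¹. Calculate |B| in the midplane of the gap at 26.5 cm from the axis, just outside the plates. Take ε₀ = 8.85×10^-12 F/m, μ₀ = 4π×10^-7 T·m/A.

Through the whole plate area (πR² = 0.02636 m²), I_d = ε₀ πR² dE/dt = 2.473×10^-3 A.
For r ≥ R the full I_d is enclosed: B = μ₀ I_d/(2πr) = (4π×10^-7)(2.473×10^-3)/(2π·0.265) = 1.87×10^-9 T.

1.87×10^-9 T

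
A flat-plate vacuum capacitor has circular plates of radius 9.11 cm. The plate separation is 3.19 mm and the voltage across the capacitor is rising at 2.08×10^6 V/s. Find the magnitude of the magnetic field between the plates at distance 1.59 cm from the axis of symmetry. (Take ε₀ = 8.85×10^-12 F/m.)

5.76×10^-11 T

I_d = C dV/dt with C = ε₀πR²/d = 7.233×10^-11 F, so I_d = (7.233×10^-11)(2.08×10^6) = 1.504×10^-4 A.
An Ampèrian loop of radius r encloses a fraction (r/R)² of I_d. Then B·2πr = μ₀ I_d (r/R)², giving B = μ₀ I_d r/(2πR²) = 5.76×10^-11 T.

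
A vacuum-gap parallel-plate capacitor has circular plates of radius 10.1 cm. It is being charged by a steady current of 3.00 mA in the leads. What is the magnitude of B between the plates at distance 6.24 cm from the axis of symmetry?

By continuity the displacement current in the gap matches the conduction current: I_d = 3.00×10^-3 A.
For r < R the Ampère–Maxwell law gives B(2πr) = μ₀ I_d (r²/R²), so B = μ₀ I_d r/(2πR²) = (4π×10^-7)(3.00×10^-3)(0.0624)/(2π·0.101²) = 3.67×10^-9 T.

3.67×10^-9 T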